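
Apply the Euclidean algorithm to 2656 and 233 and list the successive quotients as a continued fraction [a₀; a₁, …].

⌊2656/233⌋ = 11, remainder 93
⌊233/93⌋ = 2, remainder 47
⌊93/47⌋ = 1, remainder 46
⌊47/46⌋ = 1, remainder 1
⌊46/1⌋ = 46, remainder 0

[11; 2, 1, 1, 46]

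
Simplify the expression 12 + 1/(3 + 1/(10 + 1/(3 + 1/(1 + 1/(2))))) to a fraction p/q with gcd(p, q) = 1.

Compute successive convergents:
a_0 = 12: 12/1
a_1 = 3: 37/3
a_2 = 10: 382/31
a_3 = 3: 1183/96
a_4 = 1: 1565/127
a_5 = 2: 4313/350

4313/350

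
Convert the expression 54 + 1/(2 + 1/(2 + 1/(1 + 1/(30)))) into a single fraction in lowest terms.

11702/215

Start with 30.
1 + 1/(30/1) = 1 + 1/30 = 31/30
2 + 1/(31/30) = 2 + 30/31 = 92/31
2 + 1/(92/31) = 2 + 31/92 = 215/92
54 + 1/(215/92) = 54 + 92/215 = 11702/215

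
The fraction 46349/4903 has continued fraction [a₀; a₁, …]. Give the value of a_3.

1

46349 = 9·4903 + 2222, so a_0 = 9
4903 = 2·2222 + 459, so a_1 = 2
2222 = 4·459 + 386, so a_2 = 4
459 = 1·386 + 73, so a_3 = 1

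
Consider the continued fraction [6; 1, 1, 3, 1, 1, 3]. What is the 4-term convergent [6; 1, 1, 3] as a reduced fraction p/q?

46/7

Build up convergents one term at a time:
a_0 = 6: 6/1
a_1 = 1: 7/1
a_2 = 1: 13/2
a_3 = 3: 46/7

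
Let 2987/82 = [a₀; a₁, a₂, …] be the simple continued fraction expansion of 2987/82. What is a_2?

⌊2987/82⌋ = 36, remainder 35
⌊82/35⌋ = 2, remainder 12
⌊35/12⌋ = 2, remainder 11

2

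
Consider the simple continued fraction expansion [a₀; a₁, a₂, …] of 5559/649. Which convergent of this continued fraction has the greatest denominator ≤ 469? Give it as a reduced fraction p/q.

a_0 = 8: 8/1  (≤ bound)
a_1 = 1: 9/1  (≤ bound)
a_2 = 1: 17/2  (≤ bound)
a_3 = 3: 60/7  (≤ bound)
a_4 = 3: 197/23  (≤ bound)
a_5 = 6: 1242/145  (≤ bound)
a_6 = 1: 1439/168  (≤ bound)
a_7 = 3: 5559/649  (> 469, stop)

1439/168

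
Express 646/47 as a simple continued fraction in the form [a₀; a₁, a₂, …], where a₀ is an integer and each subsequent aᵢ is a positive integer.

[13; 1, 2, 1, 11]

Apply division with remainder until the remainder is 0:
⌊646/47⌋ = 13, remainder 35
⌊47/35⌋ = 1, remainder 12
⌊35/12⌋ = 2, remainder 11
⌊12/11⌋ = 1, remainder 1
⌊11/1⌋ = 11, remainder 0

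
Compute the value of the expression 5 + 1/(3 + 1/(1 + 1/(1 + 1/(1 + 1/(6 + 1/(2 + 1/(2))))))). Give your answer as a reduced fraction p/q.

a_0 = 5: 5/1
a_1 = 3: 16/3
a_2 = 1: 21/4
a_3 = 1: 37/7
a_4 = 1: 58/11
a_5 = 6: 385/73
a_6 = 2: 828/157
a_7 = 2: 2041/387

2041/387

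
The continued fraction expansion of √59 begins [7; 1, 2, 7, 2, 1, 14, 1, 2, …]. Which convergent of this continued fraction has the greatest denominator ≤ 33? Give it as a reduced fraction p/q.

169/22

a_0 = 7: 7/1  (≤ bound)
a_1 = 1: 8/1  (≤ bound)
a_2 = 2: 23/3  (≤ bound)
a_3 = 7: 169/22  (≤ bound)
a_4 = 2: 361/47  (> 33, stop)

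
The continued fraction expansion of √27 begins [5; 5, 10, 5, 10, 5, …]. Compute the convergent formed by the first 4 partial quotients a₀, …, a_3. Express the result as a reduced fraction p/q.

Work from the innermost term outward:
Start with 5.
10 + 1/(5/1) = 10 + 1/5 = 51/5
5 + 1/(51/5) = 5 + 5/51 = 260/51
5 + 1/(260/51) = 5 + 51/260 = 1351/260

1351/260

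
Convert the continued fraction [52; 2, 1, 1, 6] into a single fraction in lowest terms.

Collapse the nested fraction from the inside out:
Start with 6.
1 + 1/(6/1) = 1 + 1/6 = 7/6
1 + 1/(7/6) = 1 + 6/7 = 13/7
2 + 1/(13/7) = 2 + 7/13 = 33/13
52 + 1/(33/13) = 52 + 13/33 = 1729/33

1729/33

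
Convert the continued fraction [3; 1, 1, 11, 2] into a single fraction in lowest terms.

169/48

a_0 = 3: 3/1
a_1 = 1: 4/1
a_2 = 1: 7/2
a_3 = 11: 81/23
a_4 = 2: 169/48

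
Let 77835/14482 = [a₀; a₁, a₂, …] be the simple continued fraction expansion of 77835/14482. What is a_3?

77835 = 5·14482 + 5425, so a_0 = 5
14482 = 2·5425 + 3632, so a_1 = 2
5425 = 1·3632 + 1793, so a_2 = 1
3632 = 2·1793 + 46, so a_3 = 2

2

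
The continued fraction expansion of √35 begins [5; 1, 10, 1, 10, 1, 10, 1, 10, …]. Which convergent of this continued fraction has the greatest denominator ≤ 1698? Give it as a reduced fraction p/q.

a_0 = 5: 5/1  (≤ bound)
a_1 = 1: 6/1  (≤ bound)
a_2 = 10: 65/11  (≤ bound)
a_3 = 1: 71/12  (≤ bound)
a_4 = 10: 775/131  (≤ bound)
a_5 = 1: 846/143  (≤ bound)
a_6 = 10: 9235/1561  (≤ bound)
a_7 = 1: 10081/1704  (> 1698, stop)

9235/1561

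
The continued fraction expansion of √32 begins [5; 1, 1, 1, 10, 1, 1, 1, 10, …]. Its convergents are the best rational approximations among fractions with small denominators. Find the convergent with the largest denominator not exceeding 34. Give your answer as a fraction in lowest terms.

181/32

List convergents until the denominator exceeds the bound:
a_0 = 5: 5/1  (≤ bound)
a_1 = 1: 6/1  (≤ bound)
a_2 = 1: 11/2  (≤ bound)
a_3 = 1: 17/3  (≤ bound)
a_4 = 10: 181/32  (≤ bound)
a_5 = 1: 198/35  (> 34, stop)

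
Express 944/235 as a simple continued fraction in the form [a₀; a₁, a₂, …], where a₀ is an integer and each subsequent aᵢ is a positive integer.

⌊944/235⌋ = 4, remainder 4
⌊235/4⌋ = 58, remainder 3
⌊4/3⌋ = 1, remainder 1
⌊3/1⌋ = 3, remainder 0

[4; 58, 1, 3]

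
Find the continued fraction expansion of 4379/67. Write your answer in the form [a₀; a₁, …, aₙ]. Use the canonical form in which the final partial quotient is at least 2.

[65; 2, 1, 3, 1, 4]

⌊4379/67⌋ = 65, remainder 24
⌊67/24⌋ = 2, remainder 19
⌊24/19⌋ = 1, remainder 5
⌊19/5⌋ = 3, remainder 4
⌊5/4⌋ = 1, remainder 1
⌊4/1⌋ = 4, remainder 0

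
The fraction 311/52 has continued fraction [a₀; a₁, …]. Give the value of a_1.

311 ÷ 52 → quotient 5, remainder 51
52 ÷ 51 → quotient 1, remainder 1

1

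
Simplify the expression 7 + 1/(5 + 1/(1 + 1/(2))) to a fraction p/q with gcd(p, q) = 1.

122/17

a_0 = 7: 7/1
a_1 = 5: 36/5
a_2 = 1: 43/6
a_3 = 2: 122/17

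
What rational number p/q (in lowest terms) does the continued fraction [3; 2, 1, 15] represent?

157/47

a_0 = 3: 3/1
a_1 = 2: 7/2
a_2 = 1: 10/3
a_3 = 15: 157/47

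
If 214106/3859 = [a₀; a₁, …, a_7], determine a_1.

2

⌊214106/3859⌋ = 55, remainder 1861
⌊3859/1861⌋ = 2, remainder 137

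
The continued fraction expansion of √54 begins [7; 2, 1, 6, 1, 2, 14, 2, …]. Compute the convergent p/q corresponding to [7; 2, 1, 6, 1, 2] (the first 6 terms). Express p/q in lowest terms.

485/66

a_0 = 7: 7/1
a_1 = 2: 15/2
a_2 = 1: 22/3
a_3 = 6: 147/20
a_4 = 1: 169/23
a_5 = 2: 485/66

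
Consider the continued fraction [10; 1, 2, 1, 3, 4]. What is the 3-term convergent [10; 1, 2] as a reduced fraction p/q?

a_0 = 10: 10/1
a_1 = 1: 11/1
a_2 = 2: 32/3

32/3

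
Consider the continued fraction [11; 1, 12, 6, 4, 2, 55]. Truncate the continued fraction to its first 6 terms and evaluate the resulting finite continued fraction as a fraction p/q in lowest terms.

Work from the innermost term outward:
Start with 2.
4 + 1/(2/1) = 4 + 1/2 = 9/2
6 + 1/(9/2) = 6 + 2/9 = 56/9
12 + 1/(56/9) = 12 + 9/56 = 681/56
1 + 1/(681/56) = 1 + 56/681 = 737/681
11 + 1/(737/681) = 11 + 681/737 = 8788/737

8788/737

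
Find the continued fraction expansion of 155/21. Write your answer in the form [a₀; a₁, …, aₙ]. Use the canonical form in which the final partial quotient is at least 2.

155 = 7·21 + 8, so a_0 = 7
21 = 2·8 + 5, so a_1 = 2
8 = 1·5 + 3, so a_2 = 1
5 = 1·3 + 2, so a_3 = 1
3 = 1·2 + 1, so a_4 = 1
2 = 2·1 + 0, so a_5 = 2

[7; 2, 1, 1, 1, 2]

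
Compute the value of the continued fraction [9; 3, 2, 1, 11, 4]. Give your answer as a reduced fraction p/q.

Start with 4.
11 + 1/(4/1) = 11 + 1/4 = 45/4
1 + 1/(45/4) = 1 + 4/45 = 49/45
2 + 1/(49/45) = 2 + 45/49 = 143/49
3 + 1/(143/49) = 3 + 49/143 = 478/143
9 + 1/(478/143) = 9 + 143/478 = 4445/478

4445/478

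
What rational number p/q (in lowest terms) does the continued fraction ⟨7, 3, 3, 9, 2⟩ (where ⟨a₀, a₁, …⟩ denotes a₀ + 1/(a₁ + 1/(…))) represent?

Work from the innermost term outward:
Start with 2.
9 + 1/(2/1) = 9 + 1/2 = 19/2
3 + 1/(19/2) = 3 + 2/19 = 59/19
3 + 1/(59/19) = 3 + 19/59 = 196/59
7 + 1/(196/59) = 7 + 59/196 = 1431/196

1431/196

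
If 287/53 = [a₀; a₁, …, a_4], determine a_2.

Apply division with remainder until the remainder is 0:
287 = 5·53 + 22, so a_0 = 5
53 = 2·22 + 9, so a_1 = 2
22 = 2·9 + 4, so a_2 = 2

2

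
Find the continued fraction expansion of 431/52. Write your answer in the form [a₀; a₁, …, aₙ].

[8; 3, 2, 7]

Run the Euclidean algorithm, recording each quotient:
431 ÷ 52 → quotient 8, remainder 15
52 ÷ 15 → quotient 3, remainder 7
15 ÷ 7 → quotient 2, remainder 1
7 ÷ 1 → quotient 7, remainder 0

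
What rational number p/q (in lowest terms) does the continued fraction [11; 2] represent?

23/2

Start with 2.
11 + 1/(2/1) = 11 + 1/2 = 23/2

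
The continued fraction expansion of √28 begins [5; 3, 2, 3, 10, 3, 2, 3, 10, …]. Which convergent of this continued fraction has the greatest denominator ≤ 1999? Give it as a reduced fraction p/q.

9403/1777

a_0 = 5: 5/1  (≤ bound)
a_1 = 3: 16/3  (≤ bound)
a_2 = 2: 37/7  (≤ bound)
a_3 = 3: 127/24  (≤ bound)
a_4 = 10: 1307/247  (≤ bound)
a_5 = 3: 4048/765  (≤ bound)
a_6 = 2: 9403/1777  (≤ bound)
a_7 = 3: 32257/6096  (> 1999, stop)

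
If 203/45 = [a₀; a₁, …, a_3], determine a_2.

1

⌊203/45⌋ = 4, remainder 23
⌊45/23⌋ = 1, remainder 22
⌊23/22⌋ = 1, remainder 1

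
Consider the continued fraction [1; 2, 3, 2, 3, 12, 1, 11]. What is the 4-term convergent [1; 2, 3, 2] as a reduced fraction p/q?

23/16

Start with 2.
3 + 1/(2/1) = 3 + 1/2 = 7/2
2 + 1/(7/2) = 2 + 2/7 = 16/7
1 + 1/(16/7) = 1 + 7/16 = 23/16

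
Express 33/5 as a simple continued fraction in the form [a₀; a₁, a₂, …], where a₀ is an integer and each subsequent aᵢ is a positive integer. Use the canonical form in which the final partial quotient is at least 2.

Apply division with remainder until the remainder is 0:
33 = 6·5 + 3, so a_0 = 6
5 = 1·3 + 2, so a_1 = 1
3 = 1·2 + 1, so a_2 = 1
2 = 2·1 + 0, so a_3 = 2

[6; 1, 1, 2]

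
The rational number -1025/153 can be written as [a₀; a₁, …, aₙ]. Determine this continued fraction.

Apply division with remainder until the remainder is 0:
-1025 ÷ 153 → quotient -7, remainder 46
153 ÷ 46 → quotient 3, remainder 15
46 ÷ 15 → quotient 3, remainder 1
15 ÷ 1 → quotient 15, remainder 0

[-7; 3, 3, 15]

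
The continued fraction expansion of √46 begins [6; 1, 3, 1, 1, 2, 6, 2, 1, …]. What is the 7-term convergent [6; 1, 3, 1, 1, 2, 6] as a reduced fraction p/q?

Use the convergent recurrence hₖ = aₖ·hₖ₋₁ + hₖ₋₂ (and likewise for the denominators kₖ):
a_0 = 6: 6/1
a_1 = 1: 7/1
a_2 = 3: 27/4
a_3 = 1: 34/5
a_4 = 1: 61/9
a_5 = 2: 156/23
a_6 = 6: 997/147

997/147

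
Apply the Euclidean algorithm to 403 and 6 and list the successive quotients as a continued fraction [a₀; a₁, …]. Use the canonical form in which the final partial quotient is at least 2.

[67; 6]

⌊403/6⌋ = 67, remainder 1
⌊6/1⌋ = 6, remainder 0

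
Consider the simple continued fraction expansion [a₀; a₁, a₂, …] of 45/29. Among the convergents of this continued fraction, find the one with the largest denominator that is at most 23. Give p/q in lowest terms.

14/9

a_0 = 1: 1/1  (≤ bound)
a_1 = 1: 2/1  (≤ bound)
a_2 = 1: 3/2  (≤ bound)
a_3 = 4: 14/9  (≤ bound)
a_4 = 3: 45/29  (> 23, stop)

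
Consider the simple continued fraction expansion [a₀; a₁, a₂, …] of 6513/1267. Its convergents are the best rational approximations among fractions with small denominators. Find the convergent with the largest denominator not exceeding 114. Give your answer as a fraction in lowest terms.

293/57

List convergents until the denominator exceeds the bound:
a_0 = 5: 5/1  (≤ bound)
a_1 = 7: 36/7  (≤ bound)
a_2 = 8: 293/57  (≤ bound)
a_3 = 2: 622/121  (> 114, stop)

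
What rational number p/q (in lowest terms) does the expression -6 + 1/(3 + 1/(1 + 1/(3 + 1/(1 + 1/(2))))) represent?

Start with 2.
1 + 1/(2/1) = 1 + 1/2 = 3/2
3 + 1/(3/2) = 3 + 2/3 = 11/3
1 + 1/(11/3) = 1 + 3/11 = 14/11
3 + 1/(14/11) = 3 + 11/14 = 53/14
-6 + 1/(53/14) = -6 + 14/53 = -304/53

-304/53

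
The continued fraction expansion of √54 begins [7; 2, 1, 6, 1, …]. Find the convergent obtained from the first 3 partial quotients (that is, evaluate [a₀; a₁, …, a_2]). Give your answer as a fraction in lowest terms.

22/3

Collapse the nested fraction from the inside out:
Start with 1.
2 + 1/(1/1) = 2 + 1/1 = 3/1
7 + 1/(3/1) = 7 + 1/3 = 22/3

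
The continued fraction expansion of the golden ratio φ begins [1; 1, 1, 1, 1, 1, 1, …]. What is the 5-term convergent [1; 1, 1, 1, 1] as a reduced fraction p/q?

8/5

Build up convergents one term at a time:
a_0 = 1: 1/1
a_1 = 1: 2/1
a_2 = 1: 3/2
a_3 = 1: 5/3
a_4 = 1: 8/5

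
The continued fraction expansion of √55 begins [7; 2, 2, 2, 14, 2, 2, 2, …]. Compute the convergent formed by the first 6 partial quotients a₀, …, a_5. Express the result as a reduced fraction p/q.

Start with 2.
14 + 1/(2/1) = 14 + 1/2 = 29/2
2 + 1/(29/2) = 2 + 2/29 = 60/29
2 + 1/(60/29) = 2 + 29/60 = 149/60
2 + 1/(149/60) = 2 + 60/149 = 358/149
7 + 1/(358/149) = 7 + 149/358 = 2655/358

2655/358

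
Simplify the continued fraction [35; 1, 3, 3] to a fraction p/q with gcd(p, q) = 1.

Start with 3.
3 + 1/(3/1) = 3 + 1/3 = 10/3
1 + 1/(10/3) = 1 + 3/10 = 13/10
35 + 1/(13/10) = 35 + 10/13 = 465/13

465/13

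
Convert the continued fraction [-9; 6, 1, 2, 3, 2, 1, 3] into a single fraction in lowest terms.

-7231/817

a_0 = -9: -9/1
a_1 = 6: -53/6
a_2 = 1: -62/7
a_3 = 2: -177/20
a_4 = 3: -593/67
a_5 = 2: -1363/154
a_6 = 1: -1956/221
a_7 = 3: -7231/817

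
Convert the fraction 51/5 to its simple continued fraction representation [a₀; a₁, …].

Run the Euclidean algorithm, recording each quotient:
51 = 10·5 + 1, so a_0 = 10
5 = 5·1 + 0, so a_1 = 5

[10; 5]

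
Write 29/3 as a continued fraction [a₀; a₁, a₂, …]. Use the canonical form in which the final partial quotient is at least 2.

[9; 1, 2]

29 = 9·3 + 2, so a_0 = 9
3 = 1·2 + 1, so a_1 = 1
2 = 2·1 + 0, so a_2 = 2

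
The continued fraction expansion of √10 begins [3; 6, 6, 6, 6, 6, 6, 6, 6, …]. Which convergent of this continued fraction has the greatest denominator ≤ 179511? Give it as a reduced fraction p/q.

168717/53353

List convergents until the denominator exceeds the bound:
a_0 = 3: 3/1  (≤ bound)
a_1 = 6: 19/6  (≤ bound)
a_2 = 6: 117/37  (≤ bound)
a_3 = 6: 721/228  (≤ bound)
a_4 = 6: 4443/1405  (≤ bound)
a_5 = 6: 27379/8658  (≤ bound)
a_6 = 6: 168717/53353  (≤ bound)
a_7 = 6: 1039681/328776  (> 179511, stop)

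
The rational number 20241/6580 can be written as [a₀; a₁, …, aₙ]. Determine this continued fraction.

[3; 13, 7, 2, 10, 1, 2]

20241 = 3·6580 + 501, so a_0 = 3
6580 = 13·501 + 67, so a_1 = 13
501 = 7·67 + 32, so a_2 = 7
67 = 2·32 + 3, so a_3 = 2
32 = 10·3 + 2, so a_4 = 10
3 = 1·2 + 1, so a_5 = 1
2 = 2·1 + 0, so a_6 = 2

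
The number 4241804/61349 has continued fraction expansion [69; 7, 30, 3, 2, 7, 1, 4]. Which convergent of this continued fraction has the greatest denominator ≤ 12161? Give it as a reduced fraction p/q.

765888/11077

List convergents until the denominator exceeds the bound:
a_0 = 69: 69/1  (≤ bound)
a_1 = 7: 484/7  (≤ bound)
a_2 = 30: 14589/211  (≤ bound)
a_3 = 3: 44251/640  (≤ bound)
a_4 = 2: 103091/1491  (≤ bound)
a_5 = 7: 765888/11077  (≤ bound)
a_6 = 1: 868979/12568  (> 12161, stop)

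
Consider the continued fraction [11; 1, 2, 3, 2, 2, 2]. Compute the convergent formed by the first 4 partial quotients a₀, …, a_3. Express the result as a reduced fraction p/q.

117/10

Collapse the nested fraction from the inside out:
Start with 3.
2 + 1/(3/1) = 2 + 1/3 = 7/3
1 + 1/(7/3) = 1 + 3/7 = 10/7
11 + 1/(10/7) = 11 + 7/10 = 117/10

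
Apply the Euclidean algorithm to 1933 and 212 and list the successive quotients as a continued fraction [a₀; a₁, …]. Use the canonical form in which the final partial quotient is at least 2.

[9; 8, 2, 12]

⌊1933/212⌋ = 9, remainder 25
⌊212/25⌋ = 8, remainder 12
⌊25/12⌋ = 2, remainder 1
⌊12/1⌋ = 12, remainder 0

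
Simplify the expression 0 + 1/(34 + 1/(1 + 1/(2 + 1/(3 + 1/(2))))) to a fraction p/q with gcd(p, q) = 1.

Start with 2.
3 + 1/(2/1) = 3 + 1/2 = 7/2
2 + 1/(7/2) = 2 + 2/7 = 16/7
1 + 1/(16/7) = 1 + 7/16 = 23/16
34 + 1/(23/16) = 34 + 16/23 = 798/23
0 + 1/(798/23) = 0 + 23/798 = 23/798

23/798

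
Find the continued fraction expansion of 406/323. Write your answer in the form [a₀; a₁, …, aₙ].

[1; 3, 1, 8, 4, 2]

⌊406/323⌋ = 1, remainder 83
⌊323/83⌋ = 3, remainder 74
⌊83/74⌋ = 1, remainder 9
⌊74/9⌋ = 8, remainder 2
⌊9/2⌋ = 4, remainder 1
⌊2/1⌋ = 2, remainder 0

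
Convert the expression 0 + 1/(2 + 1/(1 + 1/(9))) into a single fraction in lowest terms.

a_0 = 0: 0/1
a_1 = 2: 1/2
a_2 = 1: 1/3
a_3 = 9: 10/29

10/29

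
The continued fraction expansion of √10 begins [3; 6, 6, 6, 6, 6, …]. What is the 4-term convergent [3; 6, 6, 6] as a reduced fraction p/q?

Start with 6.
6 + 1/(6/1) = 6 + 1/6 = 37/6
6 + 1/(37/6) = 6 + 6/37 = 228/37
3 + 1/(228/37) = 3 + 37/228 = 721/228

721/228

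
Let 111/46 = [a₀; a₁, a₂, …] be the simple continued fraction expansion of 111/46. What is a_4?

⌊111/46⌋ = 2, remainder 19
⌊46/19⌋ = 2, remainder 8
⌊19/8⌋ = 2, remainder 3
⌊8/3⌋ = 2, remainder 2
⌊3/2⌋ = 1, remainder 1

1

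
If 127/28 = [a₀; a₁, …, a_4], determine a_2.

⌊127/28⌋ = 4, remainder 15
⌊28/15⌋ = 1, remainder 13
⌊15/13⌋ = 1, remainder 2

1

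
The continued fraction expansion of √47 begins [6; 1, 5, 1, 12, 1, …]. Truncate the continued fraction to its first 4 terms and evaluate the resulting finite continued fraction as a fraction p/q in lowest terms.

48/7

Start with 1.
5 + 1/(1/1) = 5 + 1/1 = 6/1
1 + 1/(6/1) = 1 + 1/6 = 7/6
6 + 1/(7/6) = 6 + 6/7 = 48/7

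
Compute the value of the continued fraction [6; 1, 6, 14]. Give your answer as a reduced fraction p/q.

679/99

a_0 = 6: 6/1
a_1 = 1: 7/1
a_2 = 6: 48/7
a_3 = 14: 679/99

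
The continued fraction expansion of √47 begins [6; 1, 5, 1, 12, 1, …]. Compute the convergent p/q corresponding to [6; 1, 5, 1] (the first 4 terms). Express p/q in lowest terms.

48/7

Start with 1.
5 + 1/(1/1) = 5 + 1/1 = 6/1
1 + 1/(6/1) = 1 + 1/6 = 7/6
6 + 1/(7/6) = 6 + 6/7 = 48/7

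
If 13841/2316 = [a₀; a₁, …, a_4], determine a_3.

9

⌊13841/2316⌋ = 5, remainder 2261
⌊2316/2261⌋ = 1, remainder 55
⌊2261/55⌋ = 41, remainder 6
⌊55/6⌋ = 9, remainder 1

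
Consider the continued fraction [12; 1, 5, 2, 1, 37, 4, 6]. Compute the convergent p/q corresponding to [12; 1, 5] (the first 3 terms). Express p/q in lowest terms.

77/6

a_0 = 12: 12/1
a_1 = 1: 13/1
a_2 = 5: 77/6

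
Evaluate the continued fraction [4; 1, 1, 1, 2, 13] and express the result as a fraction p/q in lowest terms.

495/107

a_0 = 4: 4/1
a_1 = 1: 5/1
a_2 = 1: 9/2
a_3 = 1: 14/3
a_4 = 2: 37/8
a_5 = 13: 495/107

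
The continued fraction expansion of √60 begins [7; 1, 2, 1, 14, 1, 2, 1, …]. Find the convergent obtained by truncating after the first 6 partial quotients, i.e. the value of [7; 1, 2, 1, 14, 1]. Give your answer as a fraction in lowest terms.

Compute successive convergents:
a_0 = 7: 7/1
a_1 = 1: 8/1
a_2 = 2: 23/3
a_3 = 1: 31/4
a_4 = 14: 457/59
a_5 = 1: 488/63

488/63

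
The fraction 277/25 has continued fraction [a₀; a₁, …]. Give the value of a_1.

Repeatedly divide and take the remainder:
277 ÷ 25 → quotient 11, remainder 2
25 ÷ 2 → quotient 12, remainder 1

12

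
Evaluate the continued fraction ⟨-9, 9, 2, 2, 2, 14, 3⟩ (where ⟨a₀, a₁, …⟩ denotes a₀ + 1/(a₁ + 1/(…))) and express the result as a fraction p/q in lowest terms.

-44469/5000

Work from the innermost term outward:
Start with 3.
14 + 1/(3/1) = 14 + 1/3 = 43/3
2 + 1/(43/3) = 2 + 3/43 = 89/43
2 + 1/(89/43) = 2 + 43/89 = 221/89
2 + 1/(221/89) = 2 + 89/221 = 531/221
9 + 1/(531/221) = 9 + 221/531 = 5000/531
-9 + 1/(5000/531) = -9 + 531/5000 = -44469/5000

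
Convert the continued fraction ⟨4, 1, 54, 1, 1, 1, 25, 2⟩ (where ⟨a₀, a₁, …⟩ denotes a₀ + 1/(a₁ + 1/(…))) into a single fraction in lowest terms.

43538/8739

Start with 2.
25 + 1/(2/1) = 25 + 1/2 = 51/2
1 + 1/(51/2) = 1 + 2/51 = 53/51
1 + 1/(53/51) = 1 + 51/53 = 104/53
1 + 1/(104/53) = 1 + 53/104 = 157/104
54 + 1/(157/104) = 54 + 104/157 = 8582/157
1 + 1/(8582/157) = 1 + 157/8582 = 8739/8582
4 + 1/(8739/8582) = 4 + 8582/8739 = 43538/8739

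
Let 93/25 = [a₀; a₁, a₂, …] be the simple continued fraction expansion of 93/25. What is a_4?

Repeatedly divide and take the remainder:
⌊93/25⌋ = 3, remainder 18
⌊25/18⌋ = 1, remainder 7
⌊18/7⌋ = 2, remainder 4
⌊7/4⌋ = 1, remainder 3
⌊4/3⌋ = 1, remainder 1

1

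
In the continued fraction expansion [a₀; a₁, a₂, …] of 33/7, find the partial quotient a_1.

33 ÷ 7 → quotient 4, remainder 5
7 ÷ 5 → quotient 1, remainder 2

1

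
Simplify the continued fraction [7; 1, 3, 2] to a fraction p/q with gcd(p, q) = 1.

a_0 = 7: 7/1
a_1 = 1: 8/1
a_2 = 3: 31/4
a_3 = 2: 70/9

70/9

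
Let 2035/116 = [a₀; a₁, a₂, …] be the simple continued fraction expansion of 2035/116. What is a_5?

Run the Euclidean algorithm, recording each quotient:
2035 ÷ 116 → quotient 17, remainder 63
116 ÷ 63 → quotient 1, remainder 53
63 ÷ 53 → quotient 1, remainder 10
53 ÷ 10 → quotient 5, remainder 3
10 ÷ 3 → quotient 3, remainder 1
3 ÷ 1 → quotient 3, remainder 0

3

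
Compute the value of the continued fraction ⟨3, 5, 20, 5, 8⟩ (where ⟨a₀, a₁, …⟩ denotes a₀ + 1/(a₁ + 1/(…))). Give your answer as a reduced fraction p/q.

13371/4181

Use the convergent recurrence hₖ = aₖ·hₖ₋₁ + hₖ₋₂ (and likewise for the denominators kₖ):
a_0 = 3: 3/1
a_1 = 5: 16/5
a_2 = 20: 323/101
a_3 = 5: 1631/510
a_4 = 8: 13371/4181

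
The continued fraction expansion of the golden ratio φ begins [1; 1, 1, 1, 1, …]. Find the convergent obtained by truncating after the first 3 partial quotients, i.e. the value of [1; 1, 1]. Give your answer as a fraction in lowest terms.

Collapse the nested fraction from the inside out:
Start with 1.
1 + 1/(1/1) = 1 + 1/1 = 2/1
1 + 1/(2/1) = 1 + 1/2 = 3/2

3/2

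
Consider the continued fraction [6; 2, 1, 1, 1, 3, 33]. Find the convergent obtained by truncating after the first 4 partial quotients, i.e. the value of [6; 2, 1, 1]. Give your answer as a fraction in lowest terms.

Use the convergent recurrence hₖ = aₖ·hₖ₋₁ + hₖ₋₂ (and likewise for the denominators kₖ):
a_0 = 6: 6/1
a_1 = 2: 13/2
a_2 = 1: 19/3
a_3 = 1: 32/5

32/5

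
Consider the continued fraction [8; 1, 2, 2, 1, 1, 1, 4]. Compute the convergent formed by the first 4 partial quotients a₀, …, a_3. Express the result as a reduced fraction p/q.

61/7

Collapse the nested fraction from the inside out:
Start with 2.
2 + 1/(2/1) = 2 + 1/2 = 5/2
1 + 1/(5/2) = 1 + 2/5 = 7/5
8 + 1/(7/5) = 8 + 5/7 = 61/7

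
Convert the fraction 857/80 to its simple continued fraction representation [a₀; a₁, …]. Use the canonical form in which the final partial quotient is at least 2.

⌊857/80⌋ = 10, remainder 57
⌊80/57⌋ = 1, remainder 23
⌊57/23⌋ = 2, remainder 11
⌊23/11⌋ = 2, remainder 1
⌊11/1⌋ = 11, remainder 0

[10; 1, 2, 2, 11]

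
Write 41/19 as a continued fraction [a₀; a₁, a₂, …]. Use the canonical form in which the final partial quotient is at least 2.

[2; 6, 3]

Apply division with remainder until the remainder is 0:
41 ÷ 19 → quotient 2, remainder 3
19 ÷ 3 → quotient 6, remainder 1
3 ÷ 1 → quotient 3, remainder 0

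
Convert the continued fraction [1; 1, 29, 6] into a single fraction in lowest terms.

356/181

Start with 6.
29 + 1/(6/1) = 29 + 1/6 = 175/6
1 + 1/(175/6) = 1 + 6/175 = 181/175
1 + 1/(181/175) = 1 + 175/181 = 356/181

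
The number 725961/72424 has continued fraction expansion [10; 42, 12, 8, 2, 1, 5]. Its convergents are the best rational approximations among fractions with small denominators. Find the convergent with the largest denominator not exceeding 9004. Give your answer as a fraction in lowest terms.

a_0 = 10: 10/1  (≤ bound)
a_1 = 42: 421/42  (≤ bound)
a_2 = 12: 5062/505  (≤ bound)
a_3 = 8: 40917/4082  (≤ bound)
a_4 = 2: 86896/8669  (≤ bound)
a_5 = 1: 127813/12751  (> 9004, stop)

86896/8669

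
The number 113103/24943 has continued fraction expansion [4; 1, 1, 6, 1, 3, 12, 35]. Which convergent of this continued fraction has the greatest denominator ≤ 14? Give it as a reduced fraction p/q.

59/13

a_0 = 4: 4/1  (≤ bound)
a_1 = 1: 5/1  (≤ bound)
a_2 = 1: 9/2  (≤ bound)
a_3 = 6: 59/13  (≤ bound)
a_4 = 1: 68/15  (> 14, stop)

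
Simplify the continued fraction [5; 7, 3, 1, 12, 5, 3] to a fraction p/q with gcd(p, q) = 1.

30863/6007

Work from the innermost term outward:
Start with 3.
5 + 1/(3/1) = 5 + 1/3 = 16/3
12 + 1/(16/3) = 12 + 3/16 = 195/16
1 + 1/(195/16) = 1 + 16/195 = 211/195
3 + 1/(211/195) = 3 + 195/211 = 828/211
7 + 1/(828/211) = 7 + 211/828 = 6007/828
5 + 1/(6007/828) = 5 + 828/6007 = 30863/6007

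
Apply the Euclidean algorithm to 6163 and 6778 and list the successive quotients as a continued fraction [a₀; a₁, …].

6163 ÷ 6778 → quotient 0, remainder 6163
6778 ÷ 6163 → quotient 1, remainder 615
6163 ÷ 615 → quotient 10, remainder 13
615 ÷ 13 → quotient 47, remainder 4
13 ÷ 4 → quotient 3, remainder 1
4 ÷ 1 → quotient 4, remainder 0

[0; 1, 10, 47, 3, 4]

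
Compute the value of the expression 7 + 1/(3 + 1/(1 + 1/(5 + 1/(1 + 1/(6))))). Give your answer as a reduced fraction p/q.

Start with 6.
1 + 1/(6/1) = 1 + 1/6 = 7/6
5 + 1/(7/6) = 5 + 6/7 = 41/7
1 + 1/(41/7) = 1 + 7/41 = 48/41
3 + 1/(48/41) = 3 + 41/48 = 185/48
7 + 1/(185/48) = 7 + 48/185 = 1343/185

1343/185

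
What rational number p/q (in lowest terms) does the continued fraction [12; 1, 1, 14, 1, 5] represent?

Compute successive convergents:
a_0 = 12: 12/1
a_1 = 1: 13/1
a_2 = 1: 25/2
a_3 = 14: 363/29
a_4 = 1: 388/31
a_5 = 5: 2303/184

2303/184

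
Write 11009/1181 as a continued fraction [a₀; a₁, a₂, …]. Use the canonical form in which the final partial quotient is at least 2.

[9; 3, 9, 3, 1, 2, 1, 2]

Apply division with remainder until the remainder is 0:
⌊11009/1181⌋ = 9, remainder 380
⌊1181/380⌋ = 3, remainder 41
⌊380/41⌋ = 9, remainder 11
⌊41/11⌋ = 3, remainder 8
⌊11/8⌋ = 1, remainder 3
⌊8/3⌋ = 2, remainder 2
⌊3/2⌋ = 1, remainder 1
⌊2/1⌋ = 2, remainder 0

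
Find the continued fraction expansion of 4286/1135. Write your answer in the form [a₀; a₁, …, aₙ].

Apply division with remainder until the remainder is 0:
⌊4286/1135⌋ = 3, remainder 881
⌊1135/881⌋ = 1, remainder 254
⌊881/254⌋ = 3, remainder 119
⌊254/119⌋ = 2, remainder 16
⌊119/16⌋ = 7, remainder 7
⌊16/7⌋ = 2, remainder 2
⌊7/2⌋ = 3, remainder 1
⌊2/1⌋ = 2, remainder 0

[3; 1, 3, 2, 7, 2, 3, 2]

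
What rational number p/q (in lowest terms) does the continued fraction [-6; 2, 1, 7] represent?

Work from the innermost term outward:
Start with 7.
1 + 1/(7/1) = 1 + 1/7 = 8/7
2 + 1/(8/7) = 2 + 7/8 = 23/8
-6 + 1/(23/8) = -6 + 8/23 = -130/23

-130/23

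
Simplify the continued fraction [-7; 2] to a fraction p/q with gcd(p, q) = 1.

Start with 2.
-7 + 1/(2/1) = -7 + 1/2 = -13/2

-13/2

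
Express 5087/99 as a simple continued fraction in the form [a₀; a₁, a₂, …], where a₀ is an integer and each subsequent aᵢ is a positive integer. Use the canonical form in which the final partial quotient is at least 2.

[51; 2, 1, 1, 1, 1, 7]

Run the Euclidean algorithm, recording each quotient:
⌊5087/99⌋ = 51, remainder 38
⌊99/38⌋ = 2, remainder 23
⌊38/23⌋ = 1, remainder 15
⌊23/15⌋ = 1, remainder 8
⌊15/8⌋ = 1, remainder 7
⌊8/7⌋ = 1, remainder 1
⌊7/1⌋ = 7, remainder 0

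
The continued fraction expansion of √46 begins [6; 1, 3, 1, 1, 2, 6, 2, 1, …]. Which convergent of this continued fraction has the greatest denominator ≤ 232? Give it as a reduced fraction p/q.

997/147

a_0 = 6: 6/1  (≤ bound)
a_1 = 1: 7/1  (≤ bound)
a_2 = 3: 27/4  (≤ bound)
a_3 = 1: 34/5  (≤ bound)
a_4 = 1: 61/9  (≤ bound)
a_5 = 2: 156/23  (≤ bound)
a_6 = 6: 997/147  (≤ bound)
a_7 = 2: 2150/317  (> 232, stop)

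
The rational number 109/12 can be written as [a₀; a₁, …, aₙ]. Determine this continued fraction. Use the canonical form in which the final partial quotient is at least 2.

[9; 12]

⌊109/12⌋ = 9, remainder 1
⌊12/1⌋ = 12, remainder 0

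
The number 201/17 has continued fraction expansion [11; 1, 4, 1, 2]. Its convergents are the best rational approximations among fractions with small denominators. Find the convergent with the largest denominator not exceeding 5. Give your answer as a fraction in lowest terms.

59/5

a_0 = 11: 11/1  (≤ bound)
a_1 = 1: 12/1  (≤ bound)
a_2 = 4: 59/5  (≤ bound)
a_3 = 1: 71/6  (> 5, stop)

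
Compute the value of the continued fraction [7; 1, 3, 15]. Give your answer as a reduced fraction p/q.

Start with 15.
3 + 1/(15/1) = 3 + 1/15 = 46/15
1 + 1/(46/15) = 1 + 15/46 = 61/46
7 + 1/(61/46) = 7 + 46/61 = 473/61

473/61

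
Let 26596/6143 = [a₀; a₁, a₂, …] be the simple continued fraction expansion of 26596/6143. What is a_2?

Apply division with remainder until the remainder is 0:
26596 ÷ 6143 → quotient 4, remainder 2024
6143 ÷ 2024 → quotient 3, remainder 71
2024 ÷ 71 → quotient 28, remainder 36

28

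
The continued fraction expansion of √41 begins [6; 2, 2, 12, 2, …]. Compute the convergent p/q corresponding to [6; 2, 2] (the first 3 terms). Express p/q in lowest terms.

a_0 = 6: 6/1
a_1 = 2: 13/2
a_2 = 2: 32/5

32/5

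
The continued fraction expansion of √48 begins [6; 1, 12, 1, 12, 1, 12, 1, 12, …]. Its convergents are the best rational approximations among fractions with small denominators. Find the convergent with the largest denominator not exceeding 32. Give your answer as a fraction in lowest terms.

List convergents until the denominator exceeds the bound:
a_0 = 6: 6/1  (≤ bound)
a_1 = 1: 7/1  (≤ bound)
a_2 = 12: 90/13  (≤ bound)
a_3 = 1: 97/14  (≤ bound)
a_4 = 12: 1254/181  (> 32, stop)

97/14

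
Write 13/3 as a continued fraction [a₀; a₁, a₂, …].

[4; 3]

13 ÷ 3 → quotient 4, remainder 1
3 ÷ 1 → quotient 3, remainder 0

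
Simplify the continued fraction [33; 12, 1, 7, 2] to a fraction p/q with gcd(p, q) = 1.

Start with 2.
7 + 1/(2/1) = 7 + 1/2 = 15/2
1 + 1/(15/2) = 1 + 2/15 = 17/15
12 + 1/(17/15) = 12 + 15/17 = 219/17
33 + 1/(219/17) = 33 + 17/219 = 7244/219

7244/219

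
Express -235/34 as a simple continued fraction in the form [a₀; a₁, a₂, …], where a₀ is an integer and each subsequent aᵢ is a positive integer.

-235 = -7·34 + 3, so a_0 = -7
34 = 11·3 + 1, so a_1 = 11
3 = 3·1 + 0, so a_2 = 3

[-7; 11, 3]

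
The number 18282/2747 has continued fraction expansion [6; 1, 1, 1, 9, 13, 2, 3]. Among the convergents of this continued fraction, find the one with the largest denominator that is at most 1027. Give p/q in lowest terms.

a_0 = 6: 6/1  (≤ bound)
a_1 = 1: 7/1  (≤ bound)
a_2 = 1: 13/2  (≤ bound)
a_3 = 1: 20/3  (≤ bound)
a_4 = 9: 193/29  (≤ bound)
a_5 = 13: 2529/380  (≤ bound)
a_6 = 2: 5251/789  (≤ bound)
a_7 = 3: 18282/2747  (> 1027, stop)

5251/789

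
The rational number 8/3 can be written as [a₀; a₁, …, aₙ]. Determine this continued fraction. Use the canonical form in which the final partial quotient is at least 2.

8 = 2·3 + 2, so a_0 = 2
3 = 1·2 + 1, so a_1 = 1
2 = 2·1 + 0, so a_2 = 2

[2; 1, 2]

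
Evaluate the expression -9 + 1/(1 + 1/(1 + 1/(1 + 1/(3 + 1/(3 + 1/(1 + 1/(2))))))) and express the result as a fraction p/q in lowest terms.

-1087/130

Work from the innermost term outward:
Start with 2.
1 + 1/(2/1) = 1 + 1/2 = 3/2
3 + 1/(3/2) = 3 + 2/3 = 11/3
3 + 1/(11/3) = 3 + 3/11 = 36/11
1 + 1/(36/11) = 1 + 11/36 = 47/36
1 + 1/(47/36) = 1 + 36/47 = 83/47
1 + 1/(83/47) = 1 + 47/83 = 130/83
-9 + 1/(130/83) = -9 + 83/130 = -1087/130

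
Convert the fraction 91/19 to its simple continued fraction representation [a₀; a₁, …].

Run the Euclidean algorithm, recording each quotient:
91 = 4·19 + 15, so a_0 = 4
19 = 1·15 + 4, so a_1 = 1
15 = 3·4 + 3, so a_2 = 3
4 = 1·3 + 1, so a_3 = 1
3 = 3·1 + 0, so a_4 = 3

[4; 1, 3, 1, 3]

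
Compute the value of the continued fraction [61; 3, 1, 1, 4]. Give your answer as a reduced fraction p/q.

1961/32

Start with 4.
1 + 1/(4/1) = 1 + 1/4 = 5/4
1 + 1/(5/4) = 1 + 4/5 = 9/5
3 + 1/(9/5) = 3 + 5/9 = 32/9
61 + 1/(32/9) = 61 + 9/32 = 1961/32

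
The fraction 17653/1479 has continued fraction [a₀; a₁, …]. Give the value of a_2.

Run the Euclidean algorithm, recording each quotient:
17653 ÷ 1479 → quotient 11, remainder 1384
1479 ÷ 1384 → quotient 1, remainder 95
1384 ÷ 95 → quotient 14, remainder 54

14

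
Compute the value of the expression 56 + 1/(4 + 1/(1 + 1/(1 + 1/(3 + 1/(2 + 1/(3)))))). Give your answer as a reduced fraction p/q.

14111/251

Work from the innermost term outward:
Start with 3.
2 + 1/(3/1) = 2 + 1/3 = 7/3
3 + 1/(7/3) = 3 + 3/7 = 24/7
1 + 1/(24/7) = 1 + 7/24 = 31/24
1 + 1/(31/24) = 1 + 24/31 = 55/31
4 + 1/(55/31) = 4 + 31/55 = 251/55
56 + 1/(251/55) = 56 + 55/251 = 14111/251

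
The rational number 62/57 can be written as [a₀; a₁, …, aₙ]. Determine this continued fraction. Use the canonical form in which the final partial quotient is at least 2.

62 ÷ 57 → quotient 1, remainder 5
57 ÷ 5 → quotient 11, remainder 2
5 ÷ 2 → quotient 2, remainder 1
2 ÷ 1 → quotient 2, remainder 0

[1; 11, 2, 2]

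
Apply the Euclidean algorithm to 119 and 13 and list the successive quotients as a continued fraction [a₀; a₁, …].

[9; 6, 2]

Run the Euclidean algorithm, recording each quotient:
119 = 9·13 + 2, so a_0 = 9
13 = 6·2 + 1, so a_1 = 6
2 = 2·1 + 0, so a_2 = 2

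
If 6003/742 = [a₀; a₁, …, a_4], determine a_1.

Apply division with remainder until the remainder is 0:
6003 = 8·742 + 67, so a_0 = 8
742 = 11·67 + 5, so a_1 = 11

11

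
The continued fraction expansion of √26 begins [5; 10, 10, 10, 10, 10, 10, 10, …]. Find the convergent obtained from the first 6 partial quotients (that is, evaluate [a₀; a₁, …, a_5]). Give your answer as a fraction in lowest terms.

530451/104030

Work from the innermost term outward:
Start with 10.
10 + 1/(10/1) = 10 + 1/10 = 101/10
10 + 1/(101/10) = 10 + 10/101 = 1020/101
10 + 1/(1020/101) = 10 + 101/1020 = 10301/1020
10 + 1/(10301/1020) = 10 + 1020/10301 = 104030/10301
5 + 1/(104030/10301) = 5 + 10301/104030 = 530451/104030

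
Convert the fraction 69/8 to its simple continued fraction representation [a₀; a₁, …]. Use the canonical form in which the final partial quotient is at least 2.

⌊69/8⌋ = 8, remainder 5
⌊8/5⌋ = 1, remainder 3
⌊5/3⌋ = 1, remainder 2
⌊3/2⌋ = 1, remainder 1
⌊2/1⌋ = 2, remainder 0

[8; 1, 1, 1, 2]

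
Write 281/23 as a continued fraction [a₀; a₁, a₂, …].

Run the Euclidean algorithm, recording each quotient:
281 = 12·23 + 5, so a_0 = 12
23 = 4·5 + 3, so a_1 = 4
5 = 1·3 + 2, so a_2 = 1
3 = 1·2 + 1, so a_3 = 1
2 = 2·1 + 0, so a_4 = 2

[12; 4, 1, 1, 2]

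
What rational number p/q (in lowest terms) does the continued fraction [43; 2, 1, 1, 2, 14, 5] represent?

Work from the innermost term outward:
Start with 5.
14 + 1/(5/1) = 14 + 1/5 = 71/5
2 + 1/(71/5) = 2 + 5/71 = 147/71
1 + 1/(147/71) = 1 + 71/147 = 218/147
1 + 1/(218/147) = 1 + 147/218 = 365/218
2 + 1/(365/218) = 2 + 218/365 = 948/365
43 + 1/(948/365) = 43 + 365/948 = 41129/948

41129/948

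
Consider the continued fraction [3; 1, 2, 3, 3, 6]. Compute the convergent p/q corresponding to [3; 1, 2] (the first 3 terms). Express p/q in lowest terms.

11/3

a_0 = 3: 3/1
a_1 = 1: 4/1
a_2 = 2: 11/3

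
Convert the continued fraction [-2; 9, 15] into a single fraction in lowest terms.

Use the convergent recurrence hₖ = aₖ·hₖ₋₁ + hₖ₋₂ (and likewise for the denominators kₖ):
a_0 = -2: -2/1
a_1 = 9: -17/9
a_2 = 15: -257/136

-257/136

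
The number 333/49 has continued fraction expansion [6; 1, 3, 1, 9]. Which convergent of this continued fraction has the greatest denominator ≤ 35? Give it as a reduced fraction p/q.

a_0 = 6: 6/1  (≤ bound)
a_1 = 1: 7/1  (≤ bound)
a_2 = 3: 27/4  (≤ bound)
a_3 = 1: 34/5  (≤ bound)
a_4 = 9: 333/49  (> 35, stop)

34/5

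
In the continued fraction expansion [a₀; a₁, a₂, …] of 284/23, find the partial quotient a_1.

2

⌊284/23⌋ = 12, remainder 8
⌊23/8⌋ = 2, remainder 7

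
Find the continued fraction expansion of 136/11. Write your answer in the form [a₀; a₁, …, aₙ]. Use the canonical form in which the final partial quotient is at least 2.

Run the Euclidean algorithm, recording each quotient:
⌊136/11⌋ = 12, remainder 4
⌊11/4⌋ = 2, remainder 3
⌊4/3⌋ = 1, remainder 1
⌊3/1⌋ = 3, remainder 0

[12; 2, 1, 3]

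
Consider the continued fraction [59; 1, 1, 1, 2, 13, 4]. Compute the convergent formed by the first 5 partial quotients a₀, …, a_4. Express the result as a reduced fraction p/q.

Start with 2.
1 + 1/(2/1) = 1 + 1/2 = 3/2
1 + 1/(3/2) = 1 + 2/3 = 5/3
1 + 1/(5/3) = 1 + 3/5 = 8/5
59 + 1/(8/5) = 59 + 5/8 = 477/8

477/8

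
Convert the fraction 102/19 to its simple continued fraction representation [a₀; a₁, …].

[5; 2, 1, 2, 2]

102 ÷ 19 → quotient 5, remainder 7
19 ÷ 7 → quotient 2, remainder 5
7 ÷ 5 → quotient 1, remainder 2
5 ÷ 2 → quotient 2, remainder 1
2 ÷ 1 → quotient 2, remainder 0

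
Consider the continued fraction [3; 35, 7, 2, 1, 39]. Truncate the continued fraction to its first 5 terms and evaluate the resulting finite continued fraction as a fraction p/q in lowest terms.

2341/773

a_0 = 3: 3/1
a_1 = 35: 106/35
a_2 = 7: 745/246
a_3 = 2: 1596/527
a_4 = 1: 2341/773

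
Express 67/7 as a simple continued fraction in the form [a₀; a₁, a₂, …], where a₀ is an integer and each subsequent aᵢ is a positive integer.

[9; 1, 1, 3]

Apply division with remainder until the remainder is 0:
⌊67/7⌋ = 9, remainder 4
⌊7/4⌋ = 1, remainder 3
⌊4/3⌋ = 1, remainder 1
⌊3/1⌋ = 3, remainder 0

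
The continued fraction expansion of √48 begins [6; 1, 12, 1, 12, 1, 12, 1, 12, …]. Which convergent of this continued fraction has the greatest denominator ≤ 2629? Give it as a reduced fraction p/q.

17466/2521

a_0 = 6: 6/1  (≤ bound)
a_1 = 1: 7/1  (≤ bound)
a_2 = 12: 90/13  (≤ bound)
a_3 = 1: 97/14  (≤ bound)
a_4 = 12: 1254/181  (≤ bound)
a_5 = 1: 1351/195  (≤ bound)
a_6 = 12: 17466/2521  (≤ bound)
a_7 = 1: 18817/2716  (> 2629, stop)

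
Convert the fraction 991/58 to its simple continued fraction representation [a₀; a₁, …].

[17; 11, 1, 1, 2]

Apply division with remainder until the remainder is 0:
991 = 17·58 + 5, so a_0 = 17
58 = 11·5 + 3, so a_1 = 11
5 = 1·3 + 2, so a_2 = 1
3 = 1·2 + 1, so a_3 = 1
2 = 2·1 + 0, so a_4 = 2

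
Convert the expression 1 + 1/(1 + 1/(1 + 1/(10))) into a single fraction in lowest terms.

32/21

Start with 10.
1 + 1/(10/1) = 1 + 1/10 = 11/10
1 + 1/(11/10) = 1 + 10/11 = 21/11
1 + 1/(21/11) = 1 + 11/21 = 32/21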